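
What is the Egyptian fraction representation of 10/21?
1/3 + 1/7

Greedy algorithm:
10/21: ceiling(21/10) = 3, use 1/3
1/7: ceiling(7/1) = 7, use 1/7
Result: 10/21 = 1/3 + 1/7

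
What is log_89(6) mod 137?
55

Baby-step giant-step with step n = ⌈√137⌉ = 12.
Baby steps 89^j mod 137 (j:value) for j=0..11: 0:1, 1:89, 2:112, 3:104, 4:77, 5:3, 6:130, 7:62, 8:38, 9:94, 10:9, 11:116.
Giant-step multiplier: 89^(-12) ≡ 89^(136-12) = 89^124 ≡ 14 (mod 137).
Giant steps γ_i = 6·14^i mod 137: γ_0=6, γ_1=84, γ_2=80, γ_3=24, γ_4=62 (in table at j=7).
x = i·n + j = 4·12 + 7 = 55.
Check: 89^55 ≡ 6 (mod 137).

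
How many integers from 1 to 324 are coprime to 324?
108

324 = 2^2 × 3^4
φ(n) = n × ∏(1 - 1/p) for each prime p dividing n
φ(324) = 324 × (1 - 1/2) × (1 - 1/3) = 108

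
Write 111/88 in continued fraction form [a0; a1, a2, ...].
[1; 3, 1, 4, 1, 3]

Euclidean algorithm steps:
111 = 1 × 88 + 23
88 = 3 × 23 + 19
23 = 1 × 19 + 4
19 = 4 × 4 + 3
4 = 1 × 3 + 1
3 = 3 × 1 + 0
Continued fraction: [1; 3, 1, 4, 1, 3]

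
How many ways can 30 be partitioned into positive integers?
5604

p(n) counts ways to write n as a sum of positive integers (order ignored).
Euler's pentagonal recurrence: p(k) = p(k-1) + p(k-2) - p(k-5) - p(k-7) + p(k-12) + p(k-15) - ... (offsets j(3j∓1)/2, signs ++--, p(0)=1, p(<0)=0).
DP table for k = 0..29: p(0)=1, p(1)=1, p(2)=2, p(3)=3, p(4)=5, p(5)=7, p(6)=11, p(7)=15, p(8)=22, p(9)=30, p(10)=42, p(11)=56, p(12)=77, p(13)=101, p(14)=135, p(15)=176, p(16)=231, p(17)=297, p(18)=385, p(19)=490, p(20)=627, p(21)=792, p(22)=1002, p(23)=1255, p(24)=1575, p(25)=1958, p(26)=2436, p(27)=3010, p(28)=3718, p(29)=4565.
Final step: p(30) = p(29) + p(28) - p(25) - p(23) + p(18) + p(15) - p(8) - p(4)
= 4565 + 3718 - 1958 - 1255 + 385 + 176 - 22 - 5
= 5604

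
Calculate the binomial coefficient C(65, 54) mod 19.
0

Using Lucas' theorem:
Write n=65 and k=54 in base 19:
n in base 19: [3, 8]
k in base 19: [2, 16]
C(65,54) mod 19 = ∏ C(n_i, k_i) mod 19
Digit binomials (mod 19): C(3,2) = 3; C(8,16) = 0 (k_i > n_i)
Product: 3 × 0 = 0 ≡ 0 (mod 19)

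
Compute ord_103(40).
102

103 is prime, so ord(40) divides φ(103) = 102.
Divisors of 102: 1, 2, 3, 6, 17, 34, 51, 102.
Repeated squaring: 40^1 ≡ 40, 40^2 ≡ 55, 40^4 ≡ 38, 40^8 ≡ 2, 40^16 ≡ 4, 40^32 ≡ 16, 40^64 ≡ 50 (mod 103).
Test 40^d mod 103 for each divisor d in increasing order:
40^1 ≡ 40
40^2 ≡ 55
40^3 = 40^2·40^1 ≡ 37
40^6 = 40^4·40^2 ≡ 30
40^17 = 40^16·40^1 ≡ 57
40^34 = 40^32·40^2 ≡ 56
40^51 = 40^32·40^16·40^2·40^1 ≡ 102
40^102 = 40^64·40^32·40^4·40^2 ≡ 1  ← first divisor giving 1
The order is 102.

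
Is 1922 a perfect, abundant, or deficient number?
deficient

Proper divisors of 1922: sum = 1 + 2 + 31 + 62 + 961 = 1057
Since 1057 < 1922, 1922 is deficient.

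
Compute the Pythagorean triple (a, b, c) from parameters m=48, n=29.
(1463, 2784, 3145)

Euclid's formula: a = m² - n², b = 2mn, c = m² + n²
m = 48, n = 29
a = 48² - 29² = 2304 - 841 = 1463
b = 2 × 48 × 29 = 2784
c = 48² + 29² = 2304 + 841 = 3145
Verification: 1463² + 2784² = 2140369 + 7750656 = 9891025 = 3145² ✓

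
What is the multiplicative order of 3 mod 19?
18

19 is prime, so ord(3) divides φ(19) = 18.
Divisors of 18: 1, 2, 3, 6, 9, 18.
Repeated squaring: 3^1 ≡ 3, 3^2 ≡ 9, 3^4 ≡ 5, 3^8 ≡ 6, 3^16 ≡ 17 (mod 19).
Test 3^d mod 19 for each divisor d in increasing order:
3^1 ≡ 3
3^2 ≡ 9
3^3 = 3^2·3^1 ≡ 8
3^6 = 3^4·3^2 ≡ 7
3^9 = 3^8·3^1 ≡ 18
3^18 = 3^16·3^2 ≡ 1  ← first divisor giving 1
The order is 18.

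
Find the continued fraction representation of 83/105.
[0; 1, 3, 1, 3, 2, 2]

Euclidean algorithm steps:
83 = 0 × 105 + 83
105 = 1 × 83 + 22
83 = 3 × 22 + 17
22 = 1 × 17 + 5
17 = 3 × 5 + 2
5 = 2 × 2 + 1
2 = 2 × 1 + 0
Continued fraction: [0; 1, 3, 1, 3, 2, 2]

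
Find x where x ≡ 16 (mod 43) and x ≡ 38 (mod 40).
1478

Using Chinese Remainder Theorem:
M = 43 × 40 = 1720
M1 = 40, M2 = 43
y1 = 40^(-1) mod 43 = 14
y2 = 43^(-1) mod 40 = 27
x = (16×40×14 + 38×43×27) mod 1720 = 1478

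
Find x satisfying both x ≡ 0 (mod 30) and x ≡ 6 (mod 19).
120

Using Chinese Remainder Theorem:
M = 30 × 19 = 570
M1 = 19, M2 = 30
y1 = 19^(-1) mod 30 = 19
y2 = 30^(-1) mod 19 = 7
x = (0×19×19 + 6×30×7) mod 570 = 120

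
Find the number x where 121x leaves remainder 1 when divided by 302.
5

gcd(121, 302) = 1, so the inverse exists.
Extended Euclidean algorithm on (302, 121):
302 = 2 × 121 + 60  ⟹  60 = (1)·302 + (-2)·121
121 = 2 × 60 + 1  ⟹  1 = (-2)·302 + (5)·121
So (5)·121 ≡ 1 (mod 302), i.e. 121^(-1) ≡ 5 (mod 302).
Check: 121 × 5 = 605 ≡ 1 (mod 302)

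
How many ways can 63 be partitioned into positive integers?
1505499

p(n) counts ways to write n as a sum of positive integers (order ignored).
Euler's pentagonal recurrence: p(k) = p(k-1) + p(k-2) - p(k-5) - p(k-7) + p(k-12) + p(k-15) - ... (offsets j(3j∓1)/2, signs ++--, p(0)=1, p(<0)=0).
DP table for k = 0..62: p(0)=1, p(1)=1, p(2)=2, p(3)=3, p(4)=5, p(5)=7, p(6)=11, p(7)=15, p(8)=22, p(9)=30, p(10)=42, p(11)=56, p(12)=77, p(13)=101, p(14)=135, p(15)=176, p(16)=231, p(17)=297, p(18)=385, p(19)=490, p(20)=627, p(21)=792, p(22)=1002, p(23)=1255, p(24)=1575, p(25)=1958, p(26)=2436, p(27)=3010, p(28)=3718, p(29)=4565, p(30)=5604, p(31)=6842, p(32)=8349, p(33)=10143, p(34)=12310, p(35)=14883, p(36)=17977, p(37)=21637, p(38)=26015, p(39)=31185, p(40)=37338, p(41)=44583, p(42)=53174, p(43)=63261, p(44)=75175, p(45)=89134, p(46)=105558, p(47)=124754, p(48)=147273, p(49)=173525, p(50)=204226, p(51)=239943, p(52)=281589, p(53)=329931, p(54)=386155, p(55)=451276, p(56)=526823, p(57)=614154, p(58)=715220, p(59)=831820, p(60)=966467, p(61)=1121505, p(62)=1300156.
Final step: p(63) = p(62) + p(61) - p(58) - p(56) + p(51) + p(48) - p(41) - p(37) + p(28) + p(23) - p(12) - p(6)
= 1300156 + 1121505 - 715220 - 526823 + 239943 + 147273 - 44583 - 21637 + 3718 + 1255 - 77 - 11
= 1505499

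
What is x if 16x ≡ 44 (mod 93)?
x ≡ 26 (mod 93)

gcd(16, 93) = 1, which divides 44, so solutions exist.
Find 16^(-1) mod 93 by the extended Euclidean algorithm:
93 = 5 × 16 + 13  ⟹  13 = (1)·93 + (-5)·16
16 = 1 × 13 + 3  ⟹  3 = (-1)·93 + (6)·16
13 = 4 × 3 + 1  ⟹  1 = (5)·93 + (-29)·16
So (-29)·16 ≡ 1 (mod 93), i.e. 16^(-1) ≡ -29 ≡ 64 (mod 93).
x ≡ 64 × 44 = 2816 ≡ 26 (mod 93).
Check: 16 × 26 = 416 ≡ 44 (mod 93).
Unique solution: x ≡ 26 (mod 93)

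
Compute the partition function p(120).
1844349560

p(n) counts ways to write n as a sum of positive integers (order ignored).
Euler's pentagonal recurrence: p(k) = p(k-1) + p(k-2) - p(k-5) - p(k-7) + p(k-12) + p(k-15) - ... (offsets j(3j∓1)/2, signs ++--, p(0)=1, p(<0)=0).
DP table for k = 0..119: p(0)=1, p(1)=1, p(2)=2, p(3)=3, p(4)=5, p(5)=7, p(6)=11, p(7)=15, p(8)=22, p(9)=30, p(10)=42, p(11)=56, p(12)=77, p(13)=101, p(14)=135, p(15)=176, p(16)=231, p(17)=297, p(18)=385, p(19)=490, p(20)=627, p(21)=792, p(22)=1002, p(23)=1255, p(24)=1575, p(25)=1958, p(26)=2436, p(27)=3010, p(28)=3718, p(29)=4565, p(30)=5604, p(31)=6842, p(32)=8349, p(33)=10143, p(34)=12310, p(35)=14883, p(36)=17977, p(37)=21637, p(38)=26015, p(39)=31185, p(40)=37338, p(41)=44583, p(42)=53174, p(43)=63261, p(44)=75175, p(45)=89134, p(46)=105558, p(47)=124754, p(48)=147273, p(49)=173525, p(50)=204226, p(51)=239943, p(52)=281589, p(53)=329931, p(54)=386155, p(55)=451276, p(56)=526823, p(57)=614154, p(58)=715220, p(59)=831820, p(60)=966467, p(61)=1121505, p(62)=1300156, p(63)=1505499, p(64)=1741630, p(65)=2012558, p(66)=2323520, p(67)=2679689, p(68)=3087735, p(69)=3554345, p(70)=4087968, p(71)=4697205, p(72)=5392783, p(73)=6185689, p(74)=7089500, p(75)=8118264, p(76)=9289091, p(77)=10619863, p(78)=12132164, p(79)=13848650, p(80)=15796476, p(81)=18004327, p(82)=20506255, p(83)=23338469, p(84)=26543660, p(85)=30167357, p(86)=34262962, p(87)=38887673, p(88)=44108109, p(89)=49995925, p(90)=56634173, p(91)=64112359, p(92)=72533807, p(93)=82010177, p(94)=92669720, p(95)=104651419, p(96)=118114304, p(97)=133230930, p(98)=150198136, p(99)=169229875, p(100)=190569292, p(101)=214481126, p(102)=241265379, p(103)=271248950, p(104)=304801365, p(105)=342325709, p(106)=384276336, p(107)=431149389, p(108)=483502844, p(109)=541946240, p(110)=607163746, p(111)=679903203, p(112)=761002156, p(113)=851376628, p(114)=952050665, p(115)=1064144451, p(116)=1188908248, p(117)=1327710076, p(118)=1482074143, p(119)=1653668665.
Final step: p(120) = p(119) + p(118) - p(115) - p(113) + p(108) + p(105) - p(98) - p(94) + p(85) + p(80) - p(69) - p(63) + p(50) + p(43) - p(28) - p(20) + p(3)
= 1653668665 + 1482074143 - 1064144451 - 851376628 + 483502844 + 342325709 - 150198136 - 92669720 + 30167357 + 15796476 - 3554345 - 1505499 + 204226 + 63261 - 3718 - 627 + 3
= 1844349560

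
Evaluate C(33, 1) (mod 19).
14

Using Lucas' theorem:
Write n=33 and k=1 in base 19:
n in base 19: [1, 14]
k in base 19: [0, 1]
C(33,1) mod 19 = ∏ C(n_i, k_i) mod 19
Digit binomials (mod 19): C(1,0) = 1; C(14,1) = 14
Product: 1 × 14 = 14 ≡ 14 (mod 19)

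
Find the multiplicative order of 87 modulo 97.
96

97 is prime, so ord(87) divides φ(97) = 96.
Divisors of 96: 1, 2, 3, 4, 6, 8, 12, 16, 24, 32, 48, 96.
Repeated squaring: 87^1 ≡ 87, 87^2 ≡ 3, 87^4 ≡ 9, 87^8 ≡ 81, 87^16 ≡ 62, 87^32 ≡ 61, 87^64 ≡ 35 (mod 97).
Test 87^d mod 97 for each divisor d in increasing order:
87^1 ≡ 87
87^2 ≡ 3
87^3 = 87^2·87^1 ≡ 67
87^4 ≡ 9
87^6 = 87^4·87^2 ≡ 27
87^8 ≡ 81
87^12 = 87^8·87^4 ≡ 50
87^16 ≡ 62
87^24 = 87^16·87^8 ≡ 75
87^32 ≡ 61
87^48 = 87^32·87^16 ≡ 96
87^96 = 87^64·87^32 ≡ 1  ← first divisor giving 1
The order is 96.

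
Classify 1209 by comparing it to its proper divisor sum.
deficient

Proper divisors of 1209: sum = 1 + 3 + 13 + 31 + 39 + 93 + 403 = 583
Since 583 < 1209, 1209 is deficient.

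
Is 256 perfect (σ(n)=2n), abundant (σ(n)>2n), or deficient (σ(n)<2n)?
deficient

Proper divisors of 256: sum = 1 + 2 + 4 + 8 + 16 + 32 + 64 + 128 = 255
Since 255 < 256, 256 is deficient.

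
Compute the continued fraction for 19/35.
[0; 1, 1, 5, 3]

Euclidean algorithm steps:
19 = 0 × 35 + 19
35 = 1 × 19 + 16
19 = 1 × 16 + 3
16 = 5 × 3 + 1
3 = 3 × 1 + 0
Continued fraction: [0; 1, 1, 5, 3]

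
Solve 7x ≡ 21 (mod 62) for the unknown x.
x ≡ 3 (mod 62)

gcd(7, 62) = 1, which divides 21, so solutions exist.
Find 7^(-1) mod 62 by the extended Euclidean algorithm:
62 = 8 × 7 + 6  ⟹  6 = (1)·62 + (-8)·7
7 = 1 × 6 + 1  ⟹  1 = (-1)·62 + (9)·7
So (9)·7 ≡ 1 (mod 62), i.e. 7^(-1) ≡ 9 (mod 62).
x ≡ 9 × 21 = 189 ≡ 3 (mod 62).
Check: 7 × 3 = 21 ≡ 21 (mod 62).
Unique solution: x ≡ 3 (mod 62)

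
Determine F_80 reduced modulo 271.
183

Matrix identity: Q^n = [[F_(n+1), F_n], [F_n, F_(n-1)]] with Q = [[1,1],[1,0]].
n = 80 = 1010000₂. Square-and-multiply, entries mod 271:
Q^1 = [[1,1],[1,0]]
Q^2 = (Q^1)² = [[2,1],[1,1]]
Q^5 = (Q^2)²·Q = [[8,5],[5,3]]
Q^10 = (Q^5)² = [[89,55],[55,34]]
Q^20 = (Q^10)² = [[106,261],[261,116]]
Q^40 = (Q^20)² = [[225,219],[219,6]]
Q^80 = (Q^40)² = [[213,183],[183,30]]
F_80 mod 271 = Q^80[0][1] = 183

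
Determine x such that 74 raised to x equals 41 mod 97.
89

Baby-step giant-step with step n = ⌈√97⌉ = 10.
Baby steps 74^j mod 97 (j:value) for j=0..9: 0:1, 1:74, 2:44, 3:55, 4:93, 5:92, 6:18, 7:71, 8:16, 9:20.
Giant-step multiplier: 74^(-10) ≡ 74^(96-10) = 74^86 ≡ 66 (mod 97).
Giant steps γ_i = 41·66^i mod 97: γ_0=41, γ_1=87, γ_2=19, γ_3=90, γ_4=23, γ_5=63, γ_6=84, γ_7=15, γ_8=20 (in table at j=9).
x = i·n + j = 8·10 + 9 = 89.
Check: 74^89 ≡ 41 (mod 97).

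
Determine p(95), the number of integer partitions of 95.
104651419

p(n) counts ways to write n as a sum of positive integers (order ignored).
Euler's pentagonal recurrence: p(k) = p(k-1) + p(k-2) - p(k-5) - p(k-7) + p(k-12) + p(k-15) - ... (offsets j(3j∓1)/2, signs ++--, p(0)=1, p(<0)=0).
DP table for k = 0..94: p(0)=1, p(1)=1, p(2)=2, p(3)=3, p(4)=5, p(5)=7, p(6)=11, p(7)=15, p(8)=22, p(9)=30, p(10)=42, p(11)=56, p(12)=77, p(13)=101, p(14)=135, p(15)=176, p(16)=231, p(17)=297, p(18)=385, p(19)=490, p(20)=627, p(21)=792, p(22)=1002, p(23)=1255, p(24)=1575, p(25)=1958, p(26)=2436, p(27)=3010, p(28)=3718, p(29)=4565, p(30)=5604, p(31)=6842, p(32)=8349, p(33)=10143, p(34)=12310, p(35)=14883, p(36)=17977, p(37)=21637, p(38)=26015, p(39)=31185, p(40)=37338, p(41)=44583, p(42)=53174, p(43)=63261, p(44)=75175, p(45)=89134, p(46)=105558, p(47)=124754, p(48)=147273, p(49)=173525, p(50)=204226, p(51)=239943, p(52)=281589, p(53)=329931, p(54)=386155, p(55)=451276, p(56)=526823, p(57)=614154, p(58)=715220, p(59)=831820, p(60)=966467, p(61)=1121505, p(62)=1300156, p(63)=1505499, p(64)=1741630, p(65)=2012558, p(66)=2323520, p(67)=2679689, p(68)=3087735, p(69)=3554345, p(70)=4087968, p(71)=4697205, p(72)=5392783, p(73)=6185689, p(74)=7089500, p(75)=8118264, p(76)=9289091, p(77)=10619863, p(78)=12132164, p(79)=13848650, p(80)=15796476, p(81)=18004327, p(82)=20506255, p(83)=23338469, p(84)=26543660, p(85)=30167357, p(86)=34262962, p(87)=38887673, p(88)=44108109, p(89)=49995925, p(90)=56634173, p(91)=64112359, p(92)=72533807, p(93)=82010177, p(94)=92669720.
Final step: p(95) = p(94) + p(93) - p(90) - p(88) + p(83) + p(80) - p(73) - p(69) + p(60) + p(55) - p(44) - p(38) + p(25) + p(18) - p(3)
= 92669720 + 82010177 - 56634173 - 44108109 + 23338469 + 15796476 - 6185689 - 3554345 + 966467 + 451276 - 75175 - 26015 + 1958 + 385 - 3
= 104651419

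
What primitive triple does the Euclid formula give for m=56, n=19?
(2775, 2128, 3497)

Euclid's formula: a = m² - n², b = 2mn, c = m² + n²
m = 56, n = 19
a = 56² - 19² = 3136 - 361 = 2775
b = 2 × 56 × 19 = 2128
c = 56² + 19² = 3136 + 361 = 3497
Verification: 2775² + 2128² = 7700625 + 4528384 = 12229009 = 3497² ✓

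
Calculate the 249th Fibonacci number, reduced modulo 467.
351

Matrix identity: Q^n = [[F_(n+1), F_n], [F_n, F_(n-1)]] with Q = [[1,1],[1,0]].
n = 249 = 11111001₂. Square-and-multiply, entries mod 467:
Q^1 = [[1,1],[1,0]]
Q^3 = (Q^1)²·Q = [[3,2],[2,1]]
Q^7 = (Q^3)²·Q = [[21,13],[13,8]]
Q^15 = (Q^7)²·Q = [[53,143],[143,377]]
Q^31 = (Q^15)²·Q = [[221,375],[375,313]]
Q^62 = (Q^31)² = [[331,374],[374,424]]
Q^124 = (Q^62)² = [[59,302],[302,224]]
Q^249 = (Q^124)²·Q = [[356,351],[351,5]]
F_249 mod 467 = Q^249[0][1] = 351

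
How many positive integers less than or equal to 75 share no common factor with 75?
40

75 = 3 × 5^2
φ(n) = n × ∏(1 - 1/p) for each prime p dividing n
φ(75) = 75 × (1 - 1/3) × (1 - 1/5) = 40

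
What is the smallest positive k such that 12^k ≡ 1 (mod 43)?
42

43 is prime, so ord(12) divides φ(43) = 42.
Divisors of 42: 1, 2, 3, 6, 7, 14, 21, 42.
Repeated squaring: 12^1 ≡ 12, 12^2 ≡ 15, 12^4 ≡ 10, 12^8 ≡ 14, 12^16 ≡ 24, 12^32 ≡ 17 (mod 43).
Test 12^d mod 43 for each divisor d in increasing order:
12^1 ≡ 12
12^2 ≡ 15
12^3 = 12^2·12^1 ≡ 8
12^6 = 12^4·12^2 ≡ 21
12^7 = 12^4·12^2·12^1 ≡ 37
12^14 = 12^8·12^4·12^2 ≡ 36
12^21 = 12^16·12^4·12^1 ≡ 42
12^42 = 12^32·12^8·12^2 ≡ 1  ← first divisor giving 1
The order is 42.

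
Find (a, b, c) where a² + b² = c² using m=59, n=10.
(3381, 1180, 3581)

Euclid's formula: a = m² - n², b = 2mn, c = m² + n²
m = 59, n = 10
a = 59² - 10² = 3481 - 100 = 3381
b = 2 × 59 × 10 = 1180
c = 59² + 10² = 3481 + 100 = 3581
Verification: 3381² + 1180² = 11431161 + 1392400 = 12823561 = 3581² ✓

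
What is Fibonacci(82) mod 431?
13

Matrix identity: Q^n = [[F_(n+1), F_n], [F_n, F_(n-1)]] with Q = [[1,1],[1,0]].
n = 82 = 1010010₂. Square-and-multiply, entries mod 431:
Q^1 = [[1,1],[1,0]]
Q^2 = (Q^1)² = [[2,1],[1,1]]
Q^5 = (Q^2)²·Q = [[8,5],[5,3]]
Q^10 = (Q^5)² = [[89,55],[55,34]]
Q^20 = (Q^10)² = [[171,300],[300,302]]
Q^41 = (Q^20)²·Q = [[386,285],[285,101]]
Q^82 = (Q^41)² = [[67,13],[13,54]]
F_82 mod 431 = Q^82[0][1] = 13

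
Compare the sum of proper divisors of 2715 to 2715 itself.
deficient

Proper divisors of 2715: sum = 1 + 3 + 5 + 15 + 181 + 543 + 905 = 1653
Since 1653 < 2715, 2715 is deficient.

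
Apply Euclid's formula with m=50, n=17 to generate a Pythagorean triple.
(2211, 1700, 2789)

Euclid's formula: a = m² - n², b = 2mn, c = m² + n²
m = 50, n = 17
a = 50² - 17² = 2500 - 289 = 2211
b = 2 × 50 × 17 = 1700
c = 50² + 17² = 2500 + 289 = 2789
Verification: 2211² + 1700² = 4888521 + 2890000 = 7778521 = 2789² ✓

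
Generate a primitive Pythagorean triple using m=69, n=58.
(1397, 8004, 8125)

Euclid's formula: a = m² - n², b = 2mn, c = m² + n²
m = 69, n = 58
a = 69² - 58² = 4761 - 3364 = 1397
b = 2 × 69 × 58 = 8004
c = 69² + 58² = 4761 + 3364 = 8125
Verification: 1397² + 8004² = 1951609 + 64064016 = 66015625 = 8125² ✓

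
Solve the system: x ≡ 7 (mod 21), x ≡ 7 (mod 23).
7

Using Chinese Remainder Theorem:
M = 21 × 23 = 483
M1 = 23, M2 = 21
y1 = 23^(-1) mod 21 = 11
y2 = 21^(-1) mod 23 = 11
x = (7×23×11 + 7×21×11) mod 483 = 7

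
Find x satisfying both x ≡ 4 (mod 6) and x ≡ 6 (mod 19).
82

Using Chinese Remainder Theorem:
M = 6 × 19 = 114
M1 = 19, M2 = 6
y1 = 19^(-1) mod 6 = 1
y2 = 6^(-1) mod 19 = 16
x = (4×19×1 + 6×6×16) mod 114 = 82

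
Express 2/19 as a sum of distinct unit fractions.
1/10 + 1/190

Greedy algorithm:
2/19: ceiling(19/2) = 10, use 1/10
1/190: ceiling(190/1) = 190, use 1/190
Result: 2/19 = 1/10 + 1/190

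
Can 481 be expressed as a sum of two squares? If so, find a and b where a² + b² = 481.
9² + 20² (a=9, b=20)

Factorization: 481 = 13 × 37
By Fermat: n is sum of two squares iff every prime p ≡ 3 (mod 4) appears to even power.
All primes ≡ 3 (mod 4) appear to even power.
Search a = 0, 1, 2, … for 481 - a² a perfect square: first hit at a = 9: 481 - 81 = 400 = 20².
481 = 9² + 20² = 81 + 400 ✓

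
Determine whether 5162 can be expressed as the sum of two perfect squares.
11² + 71² (a=11, b=71)

Factorization: 5162 = 2 × 29 × 89
By Fermat: n is sum of two squares iff every prime p ≡ 3 (mod 4) appears to even power.
All primes ≡ 3 (mod 4) appear to even power.
Search a = 0, 1, 2, … for 5162 - a² a perfect square: first hit at a = 11: 5162 - 121 = 5041 = 71².
5162 = 11² + 71² = 121 + 5041 ✓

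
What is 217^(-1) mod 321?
250

gcd(217, 321) = 1, so the inverse exists.
Extended Euclidean algorithm on (321, 217):
321 = 1 × 217 + 104  ⟹  104 = (1)·321 + (-1)·217
217 = 2 × 104 + 9  ⟹  9 = (-2)·321 + (3)·217
104 = 11 × 9 + 5  ⟹  5 = (23)·321 + (-34)·217
9 = 1 × 5 + 4  ⟹  4 = (-25)·321 + (37)·217
5 = 1 × 4 + 1  ⟹  1 = (48)·321 + (-71)·217
So (-71)·217 ≡ 1 (mod 321), i.e. 217^(-1) ≡ -71 ≡ 250 (mod 321).
Check: 217 × 250 = 54250 ≡ 1 (mod 321)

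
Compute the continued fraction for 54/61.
[0; 1, 7, 1, 2, 2]

Euclidean algorithm steps:
54 = 0 × 61 + 54
61 = 1 × 54 + 7
54 = 7 × 7 + 5
7 = 1 × 5 + 2
5 = 2 × 2 + 1
2 = 2 × 1 + 0
Continued fraction: [0; 1, 7, 1, 2, 2]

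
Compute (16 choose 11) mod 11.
1

Using Lucas' theorem:
Write n=16 and k=11 in base 11:
n in base 11: [1, 5]
k in base 11: [1, 0]
C(16,11) mod 11 = ∏ C(n_i, k_i) mod 11
Digit binomials (mod 11): C(1,1) = 1; C(5,0) = 1
Product: 1 × 1 = 1 ≡ 1 (mod 11)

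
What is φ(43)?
42

43 = 43
φ(n) = n × ∏(1 - 1/p) for each prime p dividing n
φ(43) = 43 × (1 - 1/43) = 42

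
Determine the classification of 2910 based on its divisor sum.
abundant

Proper divisors of 2910: sum = 1 + 2 + 3 + 5 + 6 + 10 + 15 + 30 + 97 + 194 + 291 + 485 + 582 + 970 + 1455 = 4146
Since 4146 > 2910, 2910 is abundant.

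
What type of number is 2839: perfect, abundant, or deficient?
deficient

Proper divisors of 2839: sum = 1 + 17 + 167 = 185
Since 185 < 2839, 2839 is deficient.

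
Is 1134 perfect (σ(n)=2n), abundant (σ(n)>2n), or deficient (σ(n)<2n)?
abundant

Proper divisors of 1134: sum = 1 + 2 + 3 + 6 + 7 + 9 + 14 + 18 + ... + 162 + 189 + 378 + 567 (19 divisors) = 1770
Since 1770 > 1134, 1134 is abundant.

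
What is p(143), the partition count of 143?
20390982757

p(n) counts ways to write n as a sum of positive integers (order ignored).
Euler's pentagonal recurrence: p(k) = p(k-1) + p(k-2) - p(k-5) - p(k-7) + p(k-12) + p(k-15) - ... (offsets j(3j∓1)/2, signs ++--, p(0)=1, p(<0)=0).
DP table for k = 0..142: p(0)=1, p(1)=1, p(2)=2, p(3)=3, p(4)=5, p(5)=7, p(6)=11, p(7)=15, p(8)=22, p(9)=30, p(10)=42, p(11)=56, p(12)=77, p(13)=101, p(14)=135, p(15)=176, p(16)=231, p(17)=297, p(18)=385, p(19)=490, p(20)=627, p(21)=792, p(22)=1002, p(23)=1255, p(24)=1575, p(25)=1958, p(26)=2436, p(27)=3010, p(28)=3718, p(29)=4565, p(30)=5604, p(31)=6842, p(32)=8349, p(33)=10143, p(34)=12310, p(35)=14883, p(36)=17977, p(37)=21637, p(38)=26015, p(39)=31185, p(40)=37338, p(41)=44583, p(42)=53174, p(43)=63261, p(44)=75175, p(45)=89134, p(46)=105558, p(47)=124754, p(48)=147273, p(49)=173525, p(50)=204226, p(51)=239943, p(52)=281589, p(53)=329931, p(54)=386155, p(55)=451276, p(56)=526823, p(57)=614154, p(58)=715220, p(59)=831820, p(60)=966467, p(61)=1121505, p(62)=1300156, p(63)=1505499, p(64)=1741630, p(65)=2012558, p(66)=2323520, p(67)=2679689, p(68)=3087735, p(69)=3554345, p(70)=4087968, p(71)=4697205, p(72)=5392783, p(73)=6185689, p(74)=7089500, p(75)=8118264, p(76)=9289091, p(77)=10619863, p(78)=12132164, p(79)=13848650, p(80)=15796476, p(81)=18004327, p(82)=20506255, p(83)=23338469, p(84)=26543660, p(85)=30167357, p(86)=34262962, p(87)=38887673, p(88)=44108109, p(89)=49995925, p(90)=56634173, p(91)=64112359, p(92)=72533807, p(93)=82010177, p(94)=92669720, p(95)=104651419, p(96)=118114304, p(97)=133230930, p(98)=150198136, p(99)=169229875, p(100)=190569292, p(101)=214481126, p(102)=241265379, p(103)=271248950, p(104)=304801365, p(105)=342325709, p(106)=384276336, p(107)=431149389, p(108)=483502844, p(109)=541946240, p(110)=607163746, p(111)=679903203, p(112)=761002156, p(113)=851376628, p(114)=952050665, p(115)=1064144451, p(116)=1188908248, p(117)=1327710076, p(118)=1482074143, p(119)=1653668665, p(120)=1844349560, p(121)=2056148051, p(122)=2291320912, p(123)=2552338241, p(124)=2841940500, p(125)=3163127352, p(126)=3519222692, p(127)=3913864295, p(128)=4351078600, p(129)=4835271870, p(130)=5371315400, p(131)=5964539504, p(132)=6620830889, p(133)=7346629512, p(134)=8149040695, p(135)=9035836076, p(136)=10015581680, p(137)=11097645016, p(138)=12292341831, p(139)=13610949895, p(140)=15065878135, p(141)=16670689208, p(142)=18440293320.
Final step: p(143) = p(142) + p(141) - p(138) - p(136) + p(131) + p(128) - p(121) - p(117) + p(108) + p(103) - p(92) - p(86) + p(73) + p(66) - p(51) - p(43) + p(26) + p(17)
= 18440293320 + 16670689208 - 12292341831 - 10015581680 + 5964539504 + 4351078600 - 2056148051 - 1327710076 + 483502844 + 271248950 - 72533807 - 34262962 + 6185689 + 2323520 - 239943 - 63261 + 2436 + 297
= 20390982757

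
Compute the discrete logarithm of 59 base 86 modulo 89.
87

Baby-step giant-step with step n = ⌈√89⌉ = 10.
Baby steps 86^j mod 89 (j:value) for j=0..9: 0:1, 1:86, 2:9, 3:62, 4:81, 5:24, 6:17, 7:38, 8:64, 9:75.
Giant-step multiplier: 86^(-10) ≡ 86^(88-10) = 86^78 ≡ 53 (mod 89).
Giant steps γ_i = 59·53^i mod 89: γ_0=59, γ_1=12, γ_2=13, γ_3=66, γ_4=27, γ_5=7, γ_6=15, γ_7=83, γ_8=38 (in table at j=7).
x = i·n + j = 8·10 + 7 = 87.
Check: 86^87 ≡ 59 (mod 89).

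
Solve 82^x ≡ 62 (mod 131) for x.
120

Baby-step giant-step with step n = ⌈√131⌉ = 12.
Baby steps 82^j mod 131 (j:value) for j=0..11: 0:1, 1:82, 2:43, 3:120, 4:15, 5:51, 6:121, 7:97, 8:94, 9:110, 10:112, 11:14.
Giant-step multiplier: 82^(-12) ≡ 82^(130-12) = 82^118 ≡ 38 (mod 131).
Giant steps γ_i = 62·38^i mod 131: γ_0=62, γ_1=129, γ_2=55, γ_3=125, γ_4=34, γ_5=113, γ_6=102, γ_7=77, γ_8=44, γ_9=100, γ_10=1 (in table at j=0).
x = i·n + j = 10·12 + 0 = 120.
Check: 82^120 ≡ 62 (mod 131).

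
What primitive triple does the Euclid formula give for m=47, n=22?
(1725, 2068, 2693)

Euclid's formula: a = m² - n², b = 2mn, c = m² + n²
m = 47, n = 22
a = 47² - 22² = 2209 - 484 = 1725
b = 2 × 47 × 22 = 2068
c = 47² + 22² = 2209 + 484 = 2693
Verification: 1725² + 2068² = 2975625 + 4276624 = 7252249 = 2693² ✓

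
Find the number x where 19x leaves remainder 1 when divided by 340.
179

gcd(19, 340) = 1, so the inverse exists.
Extended Euclidean algorithm on (340, 19):
340 = 17 × 19 + 17  ⟹  17 = (1)·340 + (-17)·19
19 = 1 × 17 + 2  ⟹  2 = (-1)·340 + (18)·19
17 = 8 × 2 + 1  ⟹  1 = (9)·340 + (-161)·19
So (-161)·19 ≡ 1 (mod 340), i.e. 19^(-1) ≡ -161 ≡ 179 (mod 340).
Check: 19 × 179 = 3401 ≡ 1 (mod 340)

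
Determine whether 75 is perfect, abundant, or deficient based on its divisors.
deficient

Proper divisors of 75: sum = 1 + 3 + 5 + 15 + 25 = 49
Since 49 < 75, 75 is deficient.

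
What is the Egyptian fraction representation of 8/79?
1/10 + 1/790

Greedy algorithm:
8/79: ceiling(79/8) = 10, use 1/10
1/790: ceiling(790/1) = 790, use 1/790
Result: 8/79 = 1/10 + 1/790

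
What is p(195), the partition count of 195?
2580840212973

p(n) counts ways to write n as a sum of positive integers (order ignored).
Euler's pentagonal recurrence: p(k) = p(k-1) + p(k-2) - p(k-5) - p(k-7) + p(k-12) + p(k-15) - ... (offsets j(3j∓1)/2, signs ++--, p(0)=1, p(<0)=0).
DP table for k = 0..194: p(0)=1, p(1)=1, p(2)=2, p(3)=3, p(4)=5, p(5)=7, p(6)=11, p(7)=15, p(8)=22, p(9)=30, p(10)=42, p(11)=56, p(12)=77, p(13)=101, p(14)=135, p(15)=176, p(16)=231, p(17)=297, p(18)=385, p(19)=490, p(20)=627, p(21)=792, p(22)=1002, p(23)=1255, p(24)=1575, p(25)=1958, p(26)=2436, p(27)=3010, p(28)=3718, p(29)=4565, p(30)=5604, p(31)=6842, p(32)=8349, p(33)=10143, p(34)=12310, p(35)=14883, p(36)=17977, p(37)=21637, p(38)=26015, p(39)=31185, p(40)=37338, p(41)=44583, p(42)=53174, p(43)=63261, p(44)=75175, p(45)=89134, p(46)=105558, p(47)=124754, p(48)=147273, p(49)=173525, p(50)=204226, p(51)=239943, p(52)=281589, p(53)=329931, p(54)=386155, p(55)=451276, p(56)=526823, p(57)=614154, p(58)=715220, p(59)=831820, p(60)=966467, p(61)=1121505, p(62)=1300156, p(63)=1505499, p(64)=1741630, p(65)=2012558, p(66)=2323520, p(67)=2679689, p(68)=3087735, p(69)=3554345, p(70)=4087968, p(71)=4697205, p(72)=5392783, p(73)=6185689, p(74)=7089500, p(75)=8118264, p(76)=9289091, p(77)=10619863, p(78)=12132164, p(79)=13848650, p(80)=15796476, p(81)=18004327, p(82)=20506255, p(83)=23338469, p(84)=26543660, p(85)=30167357, p(86)=34262962, p(87)=38887673, p(88)=44108109, p(89)=49995925, p(90)=56634173, p(91)=64112359, p(92)=72533807, p(93)=82010177, p(94)=92669720, p(95)=104651419, p(96)=118114304, p(97)=133230930, p(98)=150198136, p(99)=169229875, p(100)=190569292, p(101)=214481126, p(102)=241265379, p(103)=271248950, p(104)=304801365, p(105)=342325709, p(106)=384276336, p(107)=431149389, p(108)=483502844, p(109)=541946240, p(110)=607163746, p(111)=679903203, p(112)=761002156, p(113)=851376628, p(114)=952050665, p(115)=1064144451, p(116)=1188908248, p(117)=1327710076, p(118)=1482074143, p(119)=1653668665, p(120)=1844349560, p(121)=2056148051, p(122)=2291320912, p(123)=2552338241, p(124)=2841940500, p(125)=3163127352, p(126)=3519222692, p(127)=3913864295, p(128)=4351078600, p(129)=4835271870, p(130)=5371315400, p(131)=5964539504, p(132)=6620830889, p(133)=7346629512, p(134)=8149040695, p(135)=9035836076, p(136)=10015581680, p(137)=11097645016, p(138)=12292341831, p(139)=13610949895, p(140)=15065878135, p(141)=16670689208, p(142)=18440293320, p(143)=20390982757, p(144)=22540654445, p(145)=24908858009, p(146)=27517052599, p(147)=30388671978, p(148)=33549419497, p(149)=37027355200, p(150)=40853235313, p(151)=45060624582, p(152)=49686288421, p(153)=54770336324, p(154)=60356673280, p(155)=66493182097, p(156)=73232243759, p(157)=80630964769, p(158)=88751778802, p(159)=97662728555, p(160)=107438159466, p(161)=118159068427, p(162)=129913904637, p(163)=142798995930, p(164)=156919475295, p(165)=172389800255, p(166)=189334822579, p(167)=207890420102, p(168)=228204732751, p(169)=250438925115, p(170)=274768617130, p(171)=301384802048, p(172)=330495499613, p(173)=362326859895, p(174)=397125074750, p(175)=435157697830, p(176)=476715857290, p(177)=522115831195, p(178)=571701605655, p(179)=625846753120, p(180)=684957390936, p(181)=749474411781, p(182)=819876908323, p(183)=896684817527, p(184)=980462880430, p(185)=1071823774337, p(186)=1171432692373, p(187)=1280011042268, p(188)=1398341745571, p(189)=1527273599625, p(190)=1667727404093, p(191)=1820701100652, p(192)=1987276856363, p(193)=2168627105469, p(194)=2366022741845.
Final step: p(195) = p(194) + p(193) - p(190) - p(188) + p(183) + p(180) - p(173) - p(169) + p(160) + p(155) - p(144) - p(138) + p(125) + p(118) - p(103) - p(95) + p(78) + p(69) - p(50) - p(40) + p(19) + p(8)
= 2366022741845 + 2168627105469 - 1667727404093 - 1398341745571 + 896684817527 + 684957390936 - 362326859895 - 250438925115 + 107438159466 + 66493182097 - 22540654445 - 12292341831 + 3163127352 + 1482074143 - 271248950 - 104651419 + 12132164 + 3554345 - 204226 - 37338 + 490 + 22
= 2580840212973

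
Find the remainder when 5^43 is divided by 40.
5

Repeated squaring. Binary of 43 = 101011.
5^1 ≡ 5 (mod 40); 5^2 ≡ 25 (mod 40); 5^4 ≡ 25 (mod 40); 5^8 ≡ 25 (mod 40); 5^16 ≡ 25 (mod 40); 5^32 ≡ 25 (mod 40)
5^43 = 5^1 × 5^2 × 5^8 × 5^32 ≡ 5 (mod 40)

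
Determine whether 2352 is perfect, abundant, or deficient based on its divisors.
abundant

Proper divisors of 2352: sum = 1 + 2 + 3 + 4 + 6 + 7 + 8 + 12 + ... + 392 + 588 + 784 + 1176 (29 divisors) = 4716
Since 4716 > 2352, 2352 is abundant.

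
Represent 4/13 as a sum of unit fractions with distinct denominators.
1/4 + 1/18 + 1/468

Greedy algorithm:
4/13: ceiling(13/4) = 4, use 1/4
3/52: ceiling(52/3) = 18, use 1/18
1/468: ceiling(468/1) = 468, use 1/468
Result: 4/13 = 1/4 + 1/18 + 1/468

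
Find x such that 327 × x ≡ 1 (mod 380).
43

gcd(327, 380) = 1, so the inverse exists.
Extended Euclidean algorithm on (380, 327):
380 = 1 × 327 + 53  ⟹  53 = (1)·380 + (-1)·327
327 = 6 × 53 + 9  ⟹  9 = (-6)·380 + (7)·327
53 = 5 × 9 + 8  ⟹  8 = (31)·380 + (-36)·327
9 = 1 × 8 + 1  ⟹  1 = (-37)·380 + (43)·327
So (43)·327 ≡ 1 (mod 380), i.e. 327^(-1) ≡ 43 (mod 380).
Check: 327 × 43 = 14061 ≡ 1 (mod 380)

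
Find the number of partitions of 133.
7346629512

p(n) counts ways to write n as a sum of positive integers (order ignored).
Euler's pentagonal recurrence: p(k) = p(k-1) + p(k-2) - p(k-5) - p(k-7) + p(k-12) + p(k-15) - ... (offsets j(3j∓1)/2, signs ++--, p(0)=1, p(<0)=0).
DP table for k = 0..132: p(0)=1, p(1)=1, p(2)=2, p(3)=3, p(4)=5, p(5)=7, p(6)=11, p(7)=15, p(8)=22, p(9)=30, p(10)=42, p(11)=56, p(12)=77, p(13)=101, p(14)=135, p(15)=176, p(16)=231, p(17)=297, p(18)=385, p(19)=490, p(20)=627, p(21)=792, p(22)=1002, p(23)=1255, p(24)=1575, p(25)=1958, p(26)=2436, p(27)=3010, p(28)=3718, p(29)=4565, p(30)=5604, p(31)=6842, p(32)=8349, p(33)=10143, p(34)=12310, p(35)=14883, p(36)=17977, p(37)=21637, p(38)=26015, p(39)=31185, p(40)=37338, p(41)=44583, p(42)=53174, p(43)=63261, p(44)=75175, p(45)=89134, p(46)=105558, p(47)=124754, p(48)=147273, p(49)=173525, p(50)=204226, p(51)=239943, p(52)=281589, p(53)=329931, p(54)=386155, p(55)=451276, p(56)=526823, p(57)=614154, p(58)=715220, p(59)=831820, p(60)=966467, p(61)=1121505, p(62)=1300156, p(63)=1505499, p(64)=1741630, p(65)=2012558, p(66)=2323520, p(67)=2679689, p(68)=3087735, p(69)=3554345, p(70)=4087968, p(71)=4697205, p(72)=5392783, p(73)=6185689, p(74)=7089500, p(75)=8118264, p(76)=9289091, p(77)=10619863, p(78)=12132164, p(79)=13848650, p(80)=15796476, p(81)=18004327, p(82)=20506255, p(83)=23338469, p(84)=26543660, p(85)=30167357, p(86)=34262962, p(87)=38887673, p(88)=44108109, p(89)=49995925, p(90)=56634173, p(91)=64112359, p(92)=72533807, p(93)=82010177, p(94)=92669720, p(95)=104651419, p(96)=118114304, p(97)=133230930, p(98)=150198136, p(99)=169229875, p(100)=190569292, p(101)=214481126, p(102)=241265379, p(103)=271248950, p(104)=304801365, p(105)=342325709, p(106)=384276336, p(107)=431149389, p(108)=483502844, p(109)=541946240, p(110)=607163746, p(111)=679903203, p(112)=761002156, p(113)=851376628, p(114)=952050665, p(115)=1064144451, p(116)=1188908248, p(117)=1327710076, p(118)=1482074143, p(119)=1653668665, p(120)=1844349560, p(121)=2056148051, p(122)=2291320912, p(123)=2552338241, p(124)=2841940500, p(125)=3163127352, p(126)=3519222692, p(127)=3913864295, p(128)=4351078600, p(129)=4835271870, p(130)=5371315400, p(131)=5964539504, p(132)=6620830889.
Final step: p(133) = p(132) + p(131) - p(128) - p(126) + p(121) + p(118) - p(111) - p(107) + p(98) + p(93) - p(82) - p(76) + p(63) + p(56) - p(41) - p(33) + p(16) + p(7)
= 6620830889 + 5964539504 - 4351078600 - 3519222692 + 2056148051 + 1482074143 - 679903203 - 431149389 + 150198136 + 82010177 - 20506255 - 9289091 + 1505499 + 526823 - 44583 - 10143 + 231 + 15
= 7346629512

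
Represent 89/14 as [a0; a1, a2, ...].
[6; 2, 1, 4]

Euclidean algorithm steps:
89 = 6 × 14 + 5
14 = 2 × 5 + 4
5 = 1 × 4 + 1
4 = 4 × 1 + 0
Continued fraction: [6; 2, 1, 4]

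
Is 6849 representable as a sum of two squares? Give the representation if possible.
57² + 60² (a=57, b=60)

Factorization: 6849 = 3^2 × 761
By Fermat: n is sum of two squares iff every prime p ≡ 3 (mod 4) appears to even power.
All primes ≡ 3 (mod 4) appear to even power.
Search a = 0, 1, 2, … for 6849 - a² a perfect square: first hit at a = 57: 6849 - 3249 = 3600 = 60².
6849 = 57² + 60² = 3249 + 3600 ✓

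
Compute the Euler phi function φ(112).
48

112 = 2^4 × 7
φ(n) = n × ∏(1 - 1/p) for each prime p dividing n
φ(112) = 112 × (1 - 1/2) × (1 - 1/7) = 48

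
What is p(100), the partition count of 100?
190569292

p(n) counts ways to write n as a sum of positive integers (order ignored).
Euler's pentagonal recurrence: p(k) = p(k-1) + p(k-2) - p(k-5) - p(k-7) + p(k-12) + p(k-15) - ... (offsets j(3j∓1)/2, signs ++--, p(0)=1, p(<0)=0).
DP table for k = 0..99: p(0)=1, p(1)=1, p(2)=2, p(3)=3, p(4)=5, p(5)=7, p(6)=11, p(7)=15, p(8)=22, p(9)=30, p(10)=42, p(11)=56, p(12)=77, p(13)=101, p(14)=135, p(15)=176, p(16)=231, p(17)=297, p(18)=385, p(19)=490, p(20)=627, p(21)=792, p(22)=1002, p(23)=1255, p(24)=1575, p(25)=1958, p(26)=2436, p(27)=3010, p(28)=3718, p(29)=4565, p(30)=5604, p(31)=6842, p(32)=8349, p(33)=10143, p(34)=12310, p(35)=14883, p(36)=17977, p(37)=21637, p(38)=26015, p(39)=31185, p(40)=37338, p(41)=44583, p(42)=53174, p(43)=63261, p(44)=75175, p(45)=89134, p(46)=105558, p(47)=124754, p(48)=147273, p(49)=173525, p(50)=204226, p(51)=239943, p(52)=281589, p(53)=329931, p(54)=386155, p(55)=451276, p(56)=526823, p(57)=614154, p(58)=715220, p(59)=831820, p(60)=966467, p(61)=1121505, p(62)=1300156, p(63)=1505499, p(64)=1741630, p(65)=2012558, p(66)=2323520, p(67)=2679689, p(68)=3087735, p(69)=3554345, p(70)=4087968, p(71)=4697205, p(72)=5392783, p(73)=6185689, p(74)=7089500, p(75)=8118264, p(76)=9289091, p(77)=10619863, p(78)=12132164, p(79)=13848650, p(80)=15796476, p(81)=18004327, p(82)=20506255, p(83)=23338469, p(84)=26543660, p(85)=30167357, p(86)=34262962, p(87)=38887673, p(88)=44108109, p(89)=49995925, p(90)=56634173, p(91)=64112359, p(92)=72533807, p(93)=82010177, p(94)=92669720, p(95)=104651419, p(96)=118114304, p(97)=133230930, p(98)=150198136, p(99)=169229875.
Final step: p(100) = p(99) + p(98) - p(95) - p(93) + p(88) + p(85) - p(78) - p(74) + p(65) + p(60) - p(49) - p(43) + p(30) + p(23) - p(8) - p(0)
= 169229875 + 150198136 - 104651419 - 82010177 + 44108109 + 30167357 - 12132164 - 7089500 + 2012558 + 966467 - 173525 - 63261 + 5604 + 1255 - 22 - 1
= 190569292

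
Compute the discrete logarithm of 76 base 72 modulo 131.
71

Baby-step giant-step with step n = ⌈√131⌉ = 12.
Baby steps 72^j mod 131 (j:value) for j=0..11: 0:1, 1:72, 2:75, 3:29, 4:123, 5:79, 6:55, 7:30, 8:64, 9:23, 10:84, 11:22.
Giant-step multiplier: 72^(-12) ≡ 72^(130-12) = 72^118 ≡ 11 (mod 131).
Giant steps γ_i = 76·11^i mod 131: γ_0=76, γ_1=50, γ_2=26, γ_3=24, γ_4=2, γ_5=22 (in table at j=11).
x = i·n + j = 5·12 + 11 = 71.
Check: 72^71 ≡ 76 (mod 131).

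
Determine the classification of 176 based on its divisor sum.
abundant

Proper divisors of 176: sum = 1 + 2 + 4 + 8 + 11 + 16 + 22 + 44 + 88 = 196
Since 196 > 176, 176 is abundant.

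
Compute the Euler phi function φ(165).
80

165 = 3 × 5 × 11
φ(n) = n × ∏(1 - 1/p) for each prime p dividing n
φ(165) = 165 × (1 - 1/3) × (1 - 1/5) × (1 - 1/11) = 80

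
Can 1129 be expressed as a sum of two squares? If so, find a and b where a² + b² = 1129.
20² + 27² (a=20, b=27)

Factorization: 1129 = 1129
By Fermat: n is sum of two squares iff every prime p ≡ 3 (mod 4) appears to even power.
All primes ≡ 3 (mod 4) appear to even power.
Search a = 0, 1, 2, … for 1129 - a² a perfect square: first hit at a = 20: 1129 - 400 = 729 = 27².
1129 = 20² + 27² = 400 + 729 ✓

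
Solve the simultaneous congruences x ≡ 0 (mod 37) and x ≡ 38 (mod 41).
407

Using Chinese Remainder Theorem:
M = 37 × 41 = 1517
M1 = 41, M2 = 37
y1 = 41^(-1) mod 37 = 28
y2 = 37^(-1) mod 41 = 10
x = (0×41×28 + 38×37×10) mod 1517 = 407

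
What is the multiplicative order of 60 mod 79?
78

79 is prime, so ord(60) divides φ(79) = 78.
Divisors of 78: 1, 2, 3, 6, 13, 26, 39, 78.
Repeated squaring: 60^1 ≡ 60, 60^2 ≡ 45, 60^4 ≡ 50, 60^8 ≡ 51, 60^16 ≡ 73, 60^32 ≡ 36, 60^64 ≡ 32 (mod 79).
Test 60^d mod 79 for each divisor d in increasing order:
60^1 ≡ 60
60^2 ≡ 45
60^3 = 60^2·60^1 ≡ 14
60^6 = 60^4·60^2 ≡ 38
60^13 = 60^8·60^4·60^1 ≡ 56
60^26 = 60^16·60^8·60^2 ≡ 55
60^39 = 60^32·60^4·60^2·60^1 ≡ 78
60^78 = 60^64·60^8·60^4·60^2 ≡ 1  ← first divisor giving 1
The order is 78.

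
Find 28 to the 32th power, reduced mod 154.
14

Repeated squaring. Binary of 32 = 100000.
28^1 ≡ 28 (mod 154); 28^2 ≡ 14 (mod 154); 28^4 ≡ 42 (mod 154); 28^8 ≡ 70 (mod 154); 28^16 ≡ 126 (mod 154); 28^32 ≡ 14 (mod 154)
28^32 = 28^32 ≡ 14 (mod 154)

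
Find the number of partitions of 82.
20506255

p(n) counts ways to write n as a sum of positive integers (order ignored).
Euler's pentagonal recurrence: p(k) = p(k-1) + p(k-2) - p(k-5) - p(k-7) + p(k-12) + p(k-15) - ... (offsets j(3j∓1)/2, signs ++--, p(0)=1, p(<0)=0).
DP table for k = 0..81: p(0)=1, p(1)=1, p(2)=2, p(3)=3, p(4)=5, p(5)=7, p(6)=11, p(7)=15, p(8)=22, p(9)=30, p(10)=42, p(11)=56, p(12)=77, p(13)=101, p(14)=135, p(15)=176, p(16)=231, p(17)=297, p(18)=385, p(19)=490, p(20)=627, p(21)=792, p(22)=1002, p(23)=1255, p(24)=1575, p(25)=1958, p(26)=2436, p(27)=3010, p(28)=3718, p(29)=4565, p(30)=5604, p(31)=6842, p(32)=8349, p(33)=10143, p(34)=12310, p(35)=14883, p(36)=17977, p(37)=21637, p(38)=26015, p(39)=31185, p(40)=37338, p(41)=44583, p(42)=53174, p(43)=63261, p(44)=75175, p(45)=89134, p(46)=105558, p(47)=124754, p(48)=147273, p(49)=173525, p(50)=204226, p(51)=239943, p(52)=281589, p(53)=329931, p(54)=386155, p(55)=451276, p(56)=526823, p(57)=614154, p(58)=715220, p(59)=831820, p(60)=966467, p(61)=1121505, p(62)=1300156, p(63)=1505499, p(64)=1741630, p(65)=2012558, p(66)=2323520, p(67)=2679689, p(68)=3087735, p(69)=3554345, p(70)=4087968, p(71)=4697205, p(72)=5392783, p(73)=6185689, p(74)=7089500, p(75)=8118264, p(76)=9289091, p(77)=10619863, p(78)=12132164, p(79)=13848650, p(80)=15796476, p(81)=18004327.
Final step: p(82) = p(81) + p(80) - p(77) - p(75) + p(70) + p(67) - p(60) - p(56) + p(47) + p(42) - p(31) - p(25) + p(12) + p(5)
= 18004327 + 15796476 - 10619863 - 8118264 + 4087968 + 2679689 - 966467 - 526823 + 124754 + 53174 - 6842 - 1958 + 77 + 7
= 20506255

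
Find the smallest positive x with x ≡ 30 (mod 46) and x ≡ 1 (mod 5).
76

Using Chinese Remainder Theorem:
M = 46 × 5 = 230
M1 = 5, M2 = 46
y1 = 5^(-1) mod 46 = 37
y2 = 46^(-1) mod 5 = 1
x = (30×5×37 + 1×46×1) mod 230 = 76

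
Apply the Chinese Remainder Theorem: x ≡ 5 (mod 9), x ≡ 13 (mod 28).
41

Using Chinese Remainder Theorem:
M = 9 × 28 = 252
M1 = 28, M2 = 9
y1 = 28^(-1) mod 9 = 1
y2 = 9^(-1) mod 28 = 25
x = (5×28×1 + 13×9×25) mod 252 = 41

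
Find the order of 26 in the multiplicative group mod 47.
46

47 is prime, so ord(26) divides φ(47) = 46.
Divisors of 46: 1, 2, 23, 46.
Repeated squaring: 26^1 ≡ 26, 26^2 ≡ 18, 26^4 ≡ 42, 26^8 ≡ 25, 26^16 ≡ 14, 26^32 ≡ 8 (mod 47).
Test 26^d mod 47 for each divisor d in increasing order:
26^1 ≡ 26
26^2 ≡ 18
26^23 = 26^16·26^4·26^2·26^1 ≡ 46
26^46 = 26^32·26^8·26^4·26^2 ≡ 1  ← first divisor giving 1
The order is 46.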